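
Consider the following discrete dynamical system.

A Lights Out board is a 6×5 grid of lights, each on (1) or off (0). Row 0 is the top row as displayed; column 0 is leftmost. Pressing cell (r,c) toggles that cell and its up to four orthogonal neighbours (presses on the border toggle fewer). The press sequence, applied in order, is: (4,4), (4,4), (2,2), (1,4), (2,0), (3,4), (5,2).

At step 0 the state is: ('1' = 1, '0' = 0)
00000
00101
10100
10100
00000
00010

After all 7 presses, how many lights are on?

step 0: 00000
00101
10100
10100
00000
00010
step 1: 00000
00101
10100
10101
00011
00011
step 2: 00000
00101
10100
10100
00000
00010
step 3: 00000
00001
11010
10000
00000
00010
step 4: 00001
00010
11011
10000
00000
00010
step 5: 00001
10010
00011
00000
00000
00010
step 6: 00001
10010
00010
00011
00001
00010
step 7: 00001
10010
00010
00011
00101
01100

10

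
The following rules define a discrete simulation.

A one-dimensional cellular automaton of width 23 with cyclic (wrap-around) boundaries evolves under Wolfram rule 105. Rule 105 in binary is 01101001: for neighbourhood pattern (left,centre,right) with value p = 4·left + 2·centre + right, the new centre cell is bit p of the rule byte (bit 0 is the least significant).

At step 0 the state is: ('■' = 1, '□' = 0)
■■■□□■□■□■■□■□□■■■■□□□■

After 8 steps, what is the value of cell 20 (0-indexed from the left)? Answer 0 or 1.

0

t=0: ■■■□□■□■□■■□■□□■■■■□□□■
t=1: □□■□□□■□■■■■□□□■□□■□■□■
t=2: □□□□■□□■■□□■□■□□□□□■□■□
t=3: ■■■□□□□■■□□□■□□■■■□□■□□
t=4: ■□■□■■□■■□■□□□□■□■□□□□□
t=5: □■□■■■■■■■□□■■□□■□□■■■□
t=6: □□■■□□□□□■□□■■□□□□□■□■□
t=7: ■□■■□■■■□□□□■■□■■■□□■□□
t=8: □■■■■■□■□■■□■■■■□■□□□□□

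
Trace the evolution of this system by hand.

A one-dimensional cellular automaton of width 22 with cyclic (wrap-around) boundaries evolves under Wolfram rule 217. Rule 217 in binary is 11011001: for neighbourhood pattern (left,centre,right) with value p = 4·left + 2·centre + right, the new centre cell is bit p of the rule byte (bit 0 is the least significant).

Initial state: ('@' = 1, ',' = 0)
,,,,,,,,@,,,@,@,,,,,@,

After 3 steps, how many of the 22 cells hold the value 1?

19

0) ,,,,,,,,@,,,@,@,,,,,@,
1) @@@@@@@,,@@,,,,@@@@,,@
2) @@@@@@@@,@@@@@,@@@@@,@
3) @@@@@@@@,@@@@@,@@@@@,@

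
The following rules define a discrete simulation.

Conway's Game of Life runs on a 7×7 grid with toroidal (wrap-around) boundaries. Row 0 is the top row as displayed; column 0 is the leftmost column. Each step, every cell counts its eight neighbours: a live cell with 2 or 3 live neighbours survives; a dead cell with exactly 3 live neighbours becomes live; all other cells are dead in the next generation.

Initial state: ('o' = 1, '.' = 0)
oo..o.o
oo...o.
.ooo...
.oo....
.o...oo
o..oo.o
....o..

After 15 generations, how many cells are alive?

9

gen 0: oo..o.o
oo...o.
.ooo...
.oo....
.o...oo
o..oo.o
....o..
gen 1: .o..o.o
...ooo.
...o...
...o...
.o.oooo
o..oo.o
.o..o..
gen 2: o.o....
..oo.o.
..oo...
...o.o.
......o
.o....o
.oo.o.o
gen 3: o...ooo
....o..
.......
..ooo..
o....oo
.oo...o
..oo.oo
gen 4: o......
....o.o
....o..
...oooo
o...ooo
.oooo..
..oo...
gen 5: ...o...
.....o.
......o
o..o...
oo.....
oo....o
....o..
gen 6: ....o..
.......
......o
oo....o
..o....
.o....o
o......
gen 7: .......
.......
......o
oo....o
..o...o
oo.....
o......
gen 8: .......
.......
......o
.o...oo
..o...o
oo....o
oo.....
gen 9: .......
.......
o....oo
.....oo
..o....
..o...o
.o....o
gen 10: .......
......o
o....o.
o....o.
.....oo
ooo....
o......
gen 11: .......
......o
o....o.
o...oo.
.....o.
oo.....
o......
gen 12: .......
......o
o...oo.
....oo.
oo..oo.
oo....o
oo.....
gen 13: o......
.....oo
....o..
oo.o...
.o..o..
..o..o.
.o....o
gen 14: o....o.
.....oo
o...ooo
ooooo..
oo.oo..
ooo..o.
oo....o
gen 15: .o...o.
.......
..o....
.......
.....o.
...ooo.
..o..o.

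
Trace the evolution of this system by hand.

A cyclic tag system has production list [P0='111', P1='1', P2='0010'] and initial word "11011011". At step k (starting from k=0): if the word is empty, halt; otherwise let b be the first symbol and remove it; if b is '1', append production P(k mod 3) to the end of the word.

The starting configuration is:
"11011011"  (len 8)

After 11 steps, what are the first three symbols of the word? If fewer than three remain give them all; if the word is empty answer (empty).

111

k=0  "11011011"  (len 8)
k=1  "1011011111"  (len 10)
k=2  "0110111111"  (len 10)
k=3  "110111111"  (len 9)
k=4  "10111111111"  (len 11)
k=5  "01111111111"  (len 11)
k=6  "1111111111"  (len 10)
k=7  "111111111111"  (len 12)
k=8  "111111111111"  (len 12)
k=9  "111111111110010"  (len 15)
k=10  "11111111110010111"  (len 17)
k=11  "11111111100101111"  (len 17)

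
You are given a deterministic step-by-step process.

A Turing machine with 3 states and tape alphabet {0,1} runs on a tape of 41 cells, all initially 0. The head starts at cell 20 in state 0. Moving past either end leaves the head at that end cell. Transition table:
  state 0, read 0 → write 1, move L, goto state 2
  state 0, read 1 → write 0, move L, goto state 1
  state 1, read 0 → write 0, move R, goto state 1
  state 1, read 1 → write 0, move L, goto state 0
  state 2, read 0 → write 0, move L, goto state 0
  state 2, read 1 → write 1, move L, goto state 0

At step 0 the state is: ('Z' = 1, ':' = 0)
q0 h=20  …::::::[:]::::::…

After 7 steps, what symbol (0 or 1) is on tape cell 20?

[0] q0 h=20  …::::::[:]::::::…
[1] q2 h=19  …::::::[:]Z:::::…
[2] q0 h=18  …::::::[:]:Z::::…
[3] q2 h=17  …::::::[:]Z:Z:::…
[4] q0 h=16  …::::::[:]:Z:Z::…
[5] q2 h=15  …::::::[:]Z:Z:Z:…
[6] q0 h=14  …::::::[:]:Z:Z:Z…
[7] q2 h=13  …::::::[:]Z:Z:Z:…

1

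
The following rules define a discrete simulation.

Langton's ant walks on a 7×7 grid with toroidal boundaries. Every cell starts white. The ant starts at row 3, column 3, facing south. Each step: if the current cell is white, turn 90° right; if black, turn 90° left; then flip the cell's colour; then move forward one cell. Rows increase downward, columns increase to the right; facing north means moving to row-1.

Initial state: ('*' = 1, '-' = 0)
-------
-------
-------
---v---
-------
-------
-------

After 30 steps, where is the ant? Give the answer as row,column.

k=0  -------
-------
-------
---v---
-------
-------
-------
k=1  -------
-------
-------
--<*---
-------
-------
-------
k=2  -------
-------
--^----
--**---
-------
-------
-------
k=3  -------
-------
--*>---
--**---
-------
-------
-------
k=4  -------
-------
--**---
--*v---
-------
-------
-------
k=5  -------
-------
--**---
--*->--
-------
-------
-------
k=6  -------
-------
--**---
--*-*--
----v--
-------
-------
k=7  -------
-------
--**---
--*-*--
---<*--
-------
-------
k=8  -------
-------
--**---
--*^*--
---**--
-------
-------
k=9  -------
-------
--**---
--**>--
---**--
-------
-------
k=10  -------
-------
--**^--
--**---
---**--
-------
-------
k=11  -------
-------
--***>-
--**---
---**--
-------
-------
k=12  -------
-------
--****-
--**-v-
---**--
-------
-------
k=13  -------
-------
--****-
--**<*-
---**--
-------
-------
k=14  -------
-------
--**^*-
--****-
---**--
-------
-------
k=15  -------
-------
--*<-*-
--****-
---**--
-------
-------
k=16  -------
-------
--*--*-
--*v**-
---**--
-------
-------
k=17  -------
-------
--*--*-
--*->*-
---**--
-------
-------
k=18  -------
-------
--*-^*-
--*--*-
---**--
-------
-------
k=19  -------
-------
--*-*>-
--*--*-
---**--
-------
-------
k=20  -------
-----^-
--*-*--
--*--*-
---**--
-------
-------
k=21  -------
-----*>
--*-*--
--*--*-
---**--
-------
-------
k=22  -------
-----**
--*-*-v
--*--*-
---**--
-------
-------
k=23  -------
-----**
--*-*<*
--*--*-
---**--
-------
-------
k=24  -------
-----^*
--*-***
--*--*-
---**--
-------
-------
k=25  -------
----<-*
--*-***
--*--*-
---**--
-------
-------
k=26  ----^--
----*-*
--*-***
--*--*-
---**--
-------
-------
k=27  ----*>-
----*-*
--*-***
--*--*-
---**--
-------
-------
k=28  ----**-
----*v*
--*-***
--*--*-
---**--
-------
-------
k=29  ----**-
----<**
--*-***
--*--*-
---**--
-------
-------
k=30  ----**-
-----**
--*-v**
--*--*-
---**--
-------
-------

2,4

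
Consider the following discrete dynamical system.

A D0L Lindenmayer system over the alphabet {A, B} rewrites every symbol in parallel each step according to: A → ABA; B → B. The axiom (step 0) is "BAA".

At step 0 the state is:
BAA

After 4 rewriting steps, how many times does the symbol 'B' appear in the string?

31

t=0: BAA
t=1: BABAABA
t=2: BABABABAABABABA
t=3: BABABABABABABABAABABABABABABABA
t=4: BABABABABABABABABABABABABABABABAABABABABABABABABABABABABABABABA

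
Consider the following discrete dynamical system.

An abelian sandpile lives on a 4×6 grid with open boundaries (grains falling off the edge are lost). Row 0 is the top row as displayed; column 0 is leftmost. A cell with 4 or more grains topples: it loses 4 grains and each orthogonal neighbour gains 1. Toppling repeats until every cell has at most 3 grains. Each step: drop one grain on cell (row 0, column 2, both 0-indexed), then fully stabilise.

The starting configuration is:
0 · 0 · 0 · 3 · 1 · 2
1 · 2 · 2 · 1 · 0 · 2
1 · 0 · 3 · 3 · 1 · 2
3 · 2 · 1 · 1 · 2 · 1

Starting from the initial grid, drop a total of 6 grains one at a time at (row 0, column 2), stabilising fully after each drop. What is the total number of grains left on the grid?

38

0) 0 · 0 · 0 · 3 · 1 · 2
1 · 2 · 2 · 1 · 0 · 2
1 · 0 · 3 · 3 · 1 · 2
3 · 2 · 1 · 1 · 2 · 1
1) 0 · 0 · 1 · 3 · 1 · 2
1 · 2 · 2 · 1 · 0 · 2
1 · 0 · 3 · 3 · 1 · 2
3 · 2 · 1 · 1 · 2 · 1
2) 0 · 0 · 2 · 3 · 1 · 2
1 · 2 · 2 · 1 · 0 · 2
1 · 0 · 3 · 3 · 1 · 2
3 · 2 · 1 · 1 · 2 · 1
3) 0 · 0 · 3 · 3 · 1 · 2
1 · 2 · 2 · 1 · 0 · 2
1 · 0 · 3 · 3 · 1 · 2
3 · 2 · 1 · 1 · 2 · 1
4) 0 · 1 · 1 · 0 · 2 · 2
1 · 2 · 3 · 2 · 0 · 2
1 · 0 · 3 · 3 · 1 · 2
3 · 2 · 1 · 1 · 2 · 1
5) 0 · 1 · 2 · 0 · 2 · 2
1 · 2 · 3 · 2 · 0 · 2
1 · 0 · 3 · 3 · 1 · 2
3 · 2 · 1 · 1 · 2 · 1
6) 0 · 1 · 3 · 0 · 2 · 2
1 · 2 · 3 · 2 · 0 · 2
1 · 0 · 3 · 3 · 1 · 2
3 · 2 · 1 · 1 · 2 · 1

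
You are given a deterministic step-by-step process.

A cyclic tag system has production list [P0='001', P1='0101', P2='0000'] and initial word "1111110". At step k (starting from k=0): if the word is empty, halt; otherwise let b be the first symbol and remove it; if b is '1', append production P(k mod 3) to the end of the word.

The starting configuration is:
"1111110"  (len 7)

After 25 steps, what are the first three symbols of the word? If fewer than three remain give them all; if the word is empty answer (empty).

[0] "1111110"  (len 7)
[1] "111110001"  (len 9)
[2] "111100010101"  (len 12)
[3] "111000101010000"  (len 15)
[4] "11000101010000001"  (len 17)
[5] "10001010100000010101"  (len 20)
[6] "00010101000000101010000"  (len 23)
[7] "0010101000000101010000"  (len 22)
[8] "010101000000101010000"  (len 21)
[9] "10101000000101010000"  (len 20)
[10] "0101000000101010000001"  (len 22)
[11] "101000000101010000001"  (len 21)
[12] "010000001010100000010000"  (len 24)
[13] "10000001010100000010000"  (len 23)
[14] "00000010101000000100000101"  (len 26)
[15] "0000010101000000100000101"  (len 25)
[16] "000010101000000100000101"  (len 24)
[17] "00010101000000100000101"  (len 23)
[18] "0010101000000100000101"  (len 22)
[19] "010101000000100000101"  (len 21)
[20] "10101000000100000101"  (len 20)
[21] "01010000001000001010000"  (len 23)
[22] "1010000001000001010000"  (len 22)
[23] "0100000010000010100000101"  (len 25)
[24] "100000010000010100000101"  (len 24)
[25] "00000010000010100000101001"  (len 26)

000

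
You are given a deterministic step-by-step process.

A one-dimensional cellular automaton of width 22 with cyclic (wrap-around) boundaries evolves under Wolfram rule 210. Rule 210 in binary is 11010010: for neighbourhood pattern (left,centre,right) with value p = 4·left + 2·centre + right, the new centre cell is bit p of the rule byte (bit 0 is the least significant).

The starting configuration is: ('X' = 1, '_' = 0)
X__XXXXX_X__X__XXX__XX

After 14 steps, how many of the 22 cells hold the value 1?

13

step 0: X__XXXXX_X__X__XXX__XX
step 1: XXX_XXXX__XX_XX_XXXX_X
step 2: XXX__XXXXX_X__X__XXX__
step 3: _XXXX_XXXX__XX_XX_XXXX
step 4: __XXX__XXXXX_X__X__XXX
step 5: XX_XXXX_XXXX__XX_XX_XX
step 6: XX__XXX__XXXXX_X__X__X
step 7: XXXX_XXXX_XXXX__XX_XX_
step 8: _XXX__XXX__XXXXX_X__X_
step 9: X_XXXX_XXXX_XXXX__XX_X
step 10: X__XXX__XXX__XXXXX_X__
step 11: _XX_XXXX_XXXX_XXXX__XX
step 12: __X__XXX__XXX__XXXXX_X
step 13: XX_XX_XXXX_XXXX_XXXX__
step 14: _X__X__XXX__XXX__XXXXX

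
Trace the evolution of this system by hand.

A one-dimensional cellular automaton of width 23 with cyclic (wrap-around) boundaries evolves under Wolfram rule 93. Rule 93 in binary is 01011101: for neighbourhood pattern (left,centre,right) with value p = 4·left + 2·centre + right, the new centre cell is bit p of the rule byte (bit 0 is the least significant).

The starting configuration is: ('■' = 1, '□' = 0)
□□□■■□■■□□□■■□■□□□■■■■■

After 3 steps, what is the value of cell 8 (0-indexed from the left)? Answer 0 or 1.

[0] □□□■■□■■□□□■■□■□□□■■■■■
[1] ■■□■■□■■■■□■■□■■■□■□□□■
[2] □■□■■□■□□■□■■□■□■□■■■□■
[3] □■□■■□■■□■□■■□■□■□■□■□■

0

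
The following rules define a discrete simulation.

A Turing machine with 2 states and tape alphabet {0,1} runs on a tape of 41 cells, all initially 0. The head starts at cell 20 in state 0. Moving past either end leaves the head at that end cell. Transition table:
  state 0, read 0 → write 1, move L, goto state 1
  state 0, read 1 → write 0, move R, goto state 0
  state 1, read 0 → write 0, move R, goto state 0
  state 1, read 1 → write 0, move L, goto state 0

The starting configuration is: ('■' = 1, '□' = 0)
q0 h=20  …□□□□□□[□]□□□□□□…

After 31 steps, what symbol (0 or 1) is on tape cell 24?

[0] q0 h=20  …□□□□□□[□]□□□□□□…
[1] q1 h=19  …□□□□□□[□]■□□□□□…
[2] q0 h=20  …□□□□□□[■]□□□□□□…
[3] q0 h=21  …□□□□□□[□]□□□□□□…
[4] q1 h=20  …□□□□□□[□]■□□□□□…
[5] q0 h=21  …□□□□□□[■]□□□□□□…
[6] q0 h=22  …□□□□□□[□]□□□□□□…
[7] q1 h=21  …□□□□□□[□]■□□□□□…
[8] q0 h=22  …□□□□□□[■]□□□□□□…
[9] q0 h=23  …□□□□□□[□]□□□□□□…
[10] q1 h=22  …□□□□□□[□]■□□□□□…
[11] q0 h=23  …□□□□□□[■]□□□□□□…
[12] q0 h=24  …□□□□□□[□]□□□□□□…
[13] q1 h=23  …□□□□□□[□]■□□□□□…
[14] q0 h=24  …□□□□□□[■]□□□□□□…
[15] q0 h=25  …□□□□□□[□]□□□□□□…
[16] q1 h=24  …□□□□□□[□]■□□□□□…
[17] q0 h=25  …□□□□□□[■]□□□□□□…
[18] q0 h=26  …□□□□□□[□]□□□□□□…
[19] q1 h=25  …□□□□□□[□]■□□□□□…
[20] q0 h=26  …□□□□□□[■]□□□□□□…
[21] q0 h=27  …□□□□□□[□]□□□□□□…
[22] q1 h=26  …□□□□□□[□]■□□□□□…
[23] q0 h=27  …□□□□□□[■]□□□□□□…
[24] q0 h=28  …□□□□□□[□]□□□□□□…
[25] q1 h=27  …□□□□□□[□]■□□□□□…
[26] q0 h=28  …□□□□□□[■]□□□□□□…
[27] q0 h=29  …□□□□□□[□]□□□□□□…
[28] q1 h=28  …□□□□□□[□]■□□□□□…
[29] q0 h=29  …□□□□□□[■]□□□□□□…
[30] q0 h=30  …□□□□□□[□]□□□□□□…
[31] q1 h=29  …□□□□□□[□]■□□□□□…

0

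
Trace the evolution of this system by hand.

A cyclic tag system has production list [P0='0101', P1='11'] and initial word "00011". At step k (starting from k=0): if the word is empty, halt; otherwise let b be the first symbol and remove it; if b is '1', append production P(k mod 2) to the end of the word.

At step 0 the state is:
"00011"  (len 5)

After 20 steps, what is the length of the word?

23

t=0: "00011"  (len 5)
t=1: "0011"  (len 4)
t=2: "011"  (len 3)
t=3: "11"  (len 2)
t=4: "111"  (len 3)
t=5: "110101"  (len 6)
t=6: "1010111"  (len 7)
t=7: "0101110101"  (len 10)
t=8: "101110101"  (len 9)
t=9: "011101010101"  (len 12)
t=10: "11101010101"  (len 11)
t=11: "11010101010101"  (len 14)
t=12: "101010101010111"  (len 15)
t=13: "010101010101110101"  (len 18)
t=14: "10101010101110101"  (len 17)
t=15: "01010101011101010101"  (len 20)
t=16: "1010101011101010101"  (len 19)
t=17: "0101010111010101010101"  (len 22)
t=18: "101010111010101010101"  (len 21)
t=19: "010101110101010101010101"  (len 24)
t=20: "10101110101010101010101"  (len 23)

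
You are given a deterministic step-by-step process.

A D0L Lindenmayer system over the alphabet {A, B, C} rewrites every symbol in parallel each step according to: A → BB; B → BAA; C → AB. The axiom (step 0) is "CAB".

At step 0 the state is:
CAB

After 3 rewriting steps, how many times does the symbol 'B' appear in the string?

0) CAB
1) ABBBBAA
2) BBBAABAABAABAABBBB
3) BAABAABAABBBBBAABBBBBAABBBBBAABBBBBAABAABAABAA

26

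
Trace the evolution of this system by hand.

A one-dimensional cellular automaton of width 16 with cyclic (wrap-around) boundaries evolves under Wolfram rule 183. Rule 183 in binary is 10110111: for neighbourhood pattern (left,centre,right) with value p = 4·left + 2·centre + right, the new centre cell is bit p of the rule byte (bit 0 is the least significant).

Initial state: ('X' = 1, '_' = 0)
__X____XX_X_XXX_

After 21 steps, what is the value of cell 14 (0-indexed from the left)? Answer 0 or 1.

k=0  __X____XX_X_XXX_
k=1  XXXXXXX__XXX_X_X
k=2  XXXXXX_XX_X_XXX_
k=3  _XXXX_X__XXX_X_X
k=4  X_XX_XXXX_X_XXXX
k=5  _X__X_XX_XXX_XXX
k=6  XXXXXX__X_X_X_X_
k=7  _XXXX_XXXXXXXXXX
k=8  X_XX_X_XXXXXXXX_
k=9  XX__XXX_XXXXXX_X
k=10  X_XX_X_X_XXXX_X_
k=11  XX__XXXXX_XX_XXX
k=12  X_XX_XXX_X__X_XX
k=13  _X__X_X_XXXXXX_X
k=14  XXXXXXXX_XXXX_XX
k=15  XXXXXXX_X_XX_X_X
k=16  XXXXXX_XXX__XXX_
k=17  _XXXX_X_X_XX_X_X
k=18  X_XX_XXXXX__XXXX
k=19  _X__X_XXX_XX_XXX
k=20  XXXXXX_X_X__X_X_
k=21  _XXXX_XXXXXXXXXX

1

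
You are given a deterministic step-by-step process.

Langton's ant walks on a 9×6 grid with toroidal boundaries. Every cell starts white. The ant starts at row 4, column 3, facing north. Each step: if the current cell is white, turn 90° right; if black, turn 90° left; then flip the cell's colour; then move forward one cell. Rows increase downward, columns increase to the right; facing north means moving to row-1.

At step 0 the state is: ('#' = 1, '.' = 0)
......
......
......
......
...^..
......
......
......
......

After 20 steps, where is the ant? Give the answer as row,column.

t=0: ......
......
......
......
...^..
......
......
......
......
t=1: ......
......
......
......
...#>.
......
......
......
......
t=2: ......
......
......
......
...##.
....v.
......
......
......
t=3: ......
......
......
......
...##.
...<#.
......
......
......
t=4: ......
......
......
......
...^#.
...##.
......
......
......
t=5: ......
......
......
......
..<.#.
...##.
......
......
......
t=6: ......
......
......
..^...
..#.#.
...##.
......
......
......
t=7: ......
......
......
..#>..
..#.#.
...##.
......
......
......
t=8: ......
......
......
..##..
..#v#.
...##.
......
......
......
t=9: ......
......
......
..##..
..<##.
...##.
......
......
......
t=10: ......
......
......
..##..
...##.
..v##.
......
......
......
t=11: ......
......
......
..##..
...##.
.<###.
......
......
......
t=12: ......
......
......
..##..
.^.##.
.####.
......
......
......
t=13: ......
......
......
..##..
.#>##.
.####.
......
......
......
t=14: ......
......
......
..##..
.####.
.#v##.
......
......
......
t=15: ......
......
......
..##..
.####.
.#.>#.
......
......
......
t=16: ......
......
......
..##..
.##^#.
.#..#.
......
......
......
t=17: ......
......
......
..##..
.#<.#.
.#..#.
......
......
......
t=18: ......
......
......
..##..
.#..#.
.#v.#.
......
......
......
t=19: ......
......
......
..##..
.#..#.
.<#.#.
......
......
......
t=20: ......
......
......
..##..
.#..#.
..#.#.
.v....
......
......

6,1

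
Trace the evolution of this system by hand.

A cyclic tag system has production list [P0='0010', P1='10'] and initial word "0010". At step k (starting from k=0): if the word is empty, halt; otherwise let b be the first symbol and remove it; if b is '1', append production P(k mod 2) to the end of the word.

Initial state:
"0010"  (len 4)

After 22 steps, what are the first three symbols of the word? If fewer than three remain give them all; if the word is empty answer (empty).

gen 0: "0010"  (len 4)
gen 1: "010"  (len 3)
gen 2: "10"  (len 2)
gen 3: "00010"  (len 5)
gen 4: "0010"  (len 4)
gen 5: "010"  (len 3)
gen 6: "10"  (len 2)
gen 7: "00010"  (len 5)
gen 8: "0010"  (len 4)
gen 9: "010"  (len 3)
gen 10: "10"  (len 2)
gen 11: "00010"  (len 5)
gen 12: "0010"  (len 4)
gen 13: "010"  (len 3)
gen 14: "10"  (len 2)
gen 15: "00010"  (len 5)
gen 16: "0010"  (len 4)
gen 17: "010"  (len 3)
gen 18: "10"  (len 2)
gen 19: "00010"  (len 5)
gen 20: "0010"  (len 4)
gen 21: "010"  (len 3)
gen 22: "10"  (len 2)

10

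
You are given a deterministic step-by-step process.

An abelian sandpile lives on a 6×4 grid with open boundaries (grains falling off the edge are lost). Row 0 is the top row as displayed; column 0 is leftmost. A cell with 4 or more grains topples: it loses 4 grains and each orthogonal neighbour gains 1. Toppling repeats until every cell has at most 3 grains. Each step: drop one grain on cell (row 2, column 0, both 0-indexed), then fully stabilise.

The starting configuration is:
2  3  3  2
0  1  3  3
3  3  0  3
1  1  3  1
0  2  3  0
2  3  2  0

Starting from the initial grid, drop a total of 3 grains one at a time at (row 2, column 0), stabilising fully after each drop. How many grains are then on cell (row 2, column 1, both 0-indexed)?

0

[0] 2  3  3  2
0  1  3  3
3  3  0  3
1  1  3  1
0  2  3  0
2  3  2  0
[1] 2  3  3  2
1  2  3  3
1  0  1  3
2  2  3  1
0  2  3  0
2  3  2  0
[2] 2  3  3  2
1  2  3  3
2  0  1  3
2  2  3  1
0  2  3  0
2  3  2  0
[3] 2  3  3  2
1  2  3  3
3  0  1  3
2  2  3  1
0  2  3  0
2  3  2  0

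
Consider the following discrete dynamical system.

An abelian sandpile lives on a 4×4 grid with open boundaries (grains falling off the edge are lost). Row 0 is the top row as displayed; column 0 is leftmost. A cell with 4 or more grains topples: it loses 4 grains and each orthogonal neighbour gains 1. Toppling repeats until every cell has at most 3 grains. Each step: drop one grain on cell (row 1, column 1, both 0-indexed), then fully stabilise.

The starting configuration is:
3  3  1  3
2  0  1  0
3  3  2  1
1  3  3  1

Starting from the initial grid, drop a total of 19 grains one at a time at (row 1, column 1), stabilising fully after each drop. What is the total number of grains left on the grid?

29

0) 3  3  1  3
2  0  1  0
3  3  2  1
1  3  3  1
1) 3  3  1  3
2  1  1  0
3  3  2  1
1  3  3  1
2) 3  3  1  3
2  2  1  0
3  3  2  1
1  3  3  1
3) 3  3  1  3
2  3  1  0
3  3  2  1
1  3  3  1
4) 1  1  2  3
1  3  3  0
1  3  0  2
3  1  1  2
5) 1  2  3  3
2  2  0  1
2  0  2  2
3  2  1  2
6) 1  2  3  3
2  3  0  1
2  0  2  2
3  2  1  2
7) 1  3  3  3
3  0  1  1
2  1  2  2
3  2  1  2
8) 1  3  3  3
3  1  1  1
2  1  2  2
3  2  1  2
9) 1  3  3  3
3  2  1  1
2  1  2  2
3  2  1  2
10) 1  3  3  3
3  3  1  1
2  1  2  2
3  2  1  2
11) 3  1  1  0
0  2  3  2
3  2  2  2
3  2  1  2
12) 3  1  1  0
0  3  3  2
3  2  2  2
3  2  1  2
13) 3  2  2  0
1  1  0  3
3  3  3  2
3  2  1  2
14) 3  2  2  0
1  2  0  3
3  3  3  2
3  2  1  2
15) 3  2  2  0
1  3  0  3
3  3  3  2
3  2  1  2
16) 3  3  2  0
3  1  2  3
1  3  0  3
1  0  3  2
17) 3  3  2  0
3  2  2  3
1  3  0  3
1  0  3  2
18) 3  3  2  0
3  3  2  3
1  3  0  3
1  0  3  2
19) 1  1  3  0
1  3  3  3
3  0  1  3
1  1  3  2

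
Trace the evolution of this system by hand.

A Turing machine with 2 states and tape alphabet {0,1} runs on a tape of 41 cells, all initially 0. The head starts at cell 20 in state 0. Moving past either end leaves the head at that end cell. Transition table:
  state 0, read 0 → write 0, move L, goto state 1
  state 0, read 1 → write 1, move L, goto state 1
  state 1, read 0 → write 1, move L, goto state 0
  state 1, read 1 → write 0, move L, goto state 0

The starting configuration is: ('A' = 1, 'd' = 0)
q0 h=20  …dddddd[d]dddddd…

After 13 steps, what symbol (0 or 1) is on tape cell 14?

0) q0 h=20  …dddddd[d]dddddd…
1) q1 h=19  …dddddd[d]dddddd…
2) q0 h=18  …dddddd[d]Addddd…
3) q1 h=17  …dddddd[d]dAdddd…
4) q0 h=16  …dddddd[d]AdAddd…
5) q1 h=15  …dddddd[d]dAdAdd…
6) q0 h=14  …dddddd[d]AdAdAd…
7) q1 h=13  …dddddd[d]dAdAdA…
8) q0 h=12  …dddddd[d]AdAdAd…
9) q1 h=11  …dddddd[d]dAdAdA…
10) q0 h=10  …dddddd[d]AdAdAd…
11) q1 h= 9  …dddddd[d]dAdAdA…
12) q0 h= 8  …dddddd[d]AdAdAd…
13) q1 h= 7  …dddddd[d]dAdAdA…

0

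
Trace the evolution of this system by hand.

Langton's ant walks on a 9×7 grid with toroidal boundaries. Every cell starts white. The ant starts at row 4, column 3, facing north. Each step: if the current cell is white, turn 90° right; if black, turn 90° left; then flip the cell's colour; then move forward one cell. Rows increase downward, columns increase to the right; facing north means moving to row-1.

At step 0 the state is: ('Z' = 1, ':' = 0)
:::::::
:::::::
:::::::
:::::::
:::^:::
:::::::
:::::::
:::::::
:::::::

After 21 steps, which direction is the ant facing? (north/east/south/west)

west

0) :::::::
:::::::
:::::::
:::::::
:::^:::
:::::::
:::::::
:::::::
:::::::
1) :::::::
:::::::
:::::::
:::::::
:::Z>::
:::::::
:::::::
:::::::
:::::::
2) :::::::
:::::::
:::::::
:::::::
:::ZZ::
::::v::
:::::::
:::::::
:::::::
3) :::::::
:::::::
:::::::
:::::::
:::ZZ::
:::<Z::
:::::::
:::::::
:::::::
4) :::::::
:::::::
:::::::
:::::::
:::^Z::
:::ZZ::
:::::::
:::::::
:::::::
5) :::::::
:::::::
:::::::
:::::::
::<:Z::
:::ZZ::
:::::::
:::::::
:::::::
6) :::::::
:::::::
:::::::
::^::::
::Z:Z::
:::ZZ::
:::::::
:::::::
:::::::
7) :::::::
:::::::
:::::::
::Z>:::
::Z:Z::
:::ZZ::
:::::::
:::::::
:::::::
8) :::::::
:::::::
:::::::
::ZZ:::
::ZvZ::
:::ZZ::
:::::::
:::::::
:::::::
9) :::::::
:::::::
:::::::
::ZZ:::
::<ZZ::
:::ZZ::
:::::::
:::::::
:::::::
10) :::::::
:::::::
:::::::
::ZZ:::
:::ZZ::
::vZZ::
:::::::
:::::::
:::::::
11) :::::::
:::::::
:::::::
::ZZ:::
:::ZZ::
:<ZZZ::
:::::::
:::::::
:::::::
12) :::::::
:::::::
:::::::
::ZZ:::
:^:ZZ::
:ZZZZ::
:::::::
:::::::
:::::::
13) :::::::
:::::::
:::::::
::ZZ:::
:Z>ZZ::
:ZZZZ::
:::::::
:::::::
:::::::
14) :::::::
:::::::
:::::::
::ZZ:::
:ZZZZ::
:ZvZZ::
:::::::
:::::::
:::::::
15) :::::::
:::::::
:::::::
::ZZ:::
:ZZZZ::
:Z:>Z::
:::::::
:::::::
:::::::
16) :::::::
:::::::
:::::::
::ZZ:::
:ZZ^Z::
:Z::Z::
:::::::
:::::::
:::::::
17) :::::::
:::::::
:::::::
::ZZ:::
:Z<:Z::
:Z::Z::
:::::::
:::::::
:::::::
18) :::::::
:::::::
:::::::
::ZZ:::
:Z::Z::
:Zv:Z::
:::::::
:::::::
:::::::
19) :::::::
:::::::
:::::::
::ZZ:::
:Z::Z::
:<Z:Z::
:::::::
:::::::
:::::::
20) :::::::
:::::::
:::::::
::ZZ:::
:Z::Z::
::Z:Z::
:v:::::
:::::::
:::::::
21) :::::::
:::::::
:::::::
::ZZ:::
:Z::Z::
::Z:Z::
<Z:::::
:::::::
:::::::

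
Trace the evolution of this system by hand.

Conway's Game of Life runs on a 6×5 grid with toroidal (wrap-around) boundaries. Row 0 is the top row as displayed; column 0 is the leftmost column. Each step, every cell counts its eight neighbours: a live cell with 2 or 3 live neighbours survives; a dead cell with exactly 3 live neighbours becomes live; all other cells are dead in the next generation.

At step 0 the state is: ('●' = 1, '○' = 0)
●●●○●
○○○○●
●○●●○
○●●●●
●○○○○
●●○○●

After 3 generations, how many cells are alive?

4

0) ●●●○●
○○○○●
●○●●○
○●●●●
●○○○○
●●○○●
1) ○○●○○
○○○○○
●○○○○
○○○○○
○○○○○
○○●●○
2) ○○●●○
○○○○○
○○○○○
○○○○○
○○○○○
○○●●○
3) ○○●●○
○○○○○
○○○○○
○○○○○
○○○○○
○○●●○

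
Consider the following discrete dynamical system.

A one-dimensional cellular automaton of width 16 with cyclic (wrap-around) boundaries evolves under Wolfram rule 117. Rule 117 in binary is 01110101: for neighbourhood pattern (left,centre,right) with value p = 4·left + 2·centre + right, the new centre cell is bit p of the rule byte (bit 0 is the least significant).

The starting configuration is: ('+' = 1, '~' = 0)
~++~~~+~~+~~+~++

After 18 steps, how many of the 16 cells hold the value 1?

t=0: ~++~~~+~~+~~+~++
t=1: +~+++~++~++~++~+
t=2: ++~~++~++~++~++~
t=3: ~++~~++~++~++~++
t=4: +~++~~++~++~++~+
t=5: ++~++~~++~++~++~
t=6: ~++~++~~++~++~++
t=7: +~++~++~~++~++~+
t=8: ++~++~++~~++~++~
t=9: ~++~++~++~~++~++
t=10: +~++~++~++~~++~+
t=11: ++~++~++~++~~++~
t=12: ~++~++~++~++~~++
t=13: +~++~++~++~++~~+
t=14: ++~++~++~++~++~~
t=15: ~++~++~++~++~++~
t=16: ~~++~++~++~++~++
t=17: +~~++~++~++~++~+
t=18: ++~~++~++~++~++~

10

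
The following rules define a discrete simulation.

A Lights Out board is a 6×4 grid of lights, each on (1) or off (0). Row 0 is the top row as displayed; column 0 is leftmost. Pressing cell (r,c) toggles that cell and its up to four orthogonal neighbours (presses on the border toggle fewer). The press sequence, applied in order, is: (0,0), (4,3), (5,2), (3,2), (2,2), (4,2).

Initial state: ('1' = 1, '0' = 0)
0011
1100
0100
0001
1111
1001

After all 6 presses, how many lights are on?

step 0: 0011
1100
0100
0001
1111
1001
step 1: 1111
0100
0100
0001
1111
1001
step 2: 1111
0100
0100
0000
1100
1000
step 3: 1111
0100
0100
0000
1110
1111
step 4: 1111
0100
0110
0111
1100
1111
step 5: 1111
0110
0001
0101
1100
1111
step 6: 1111
0110
0001
0111
1011
1101

16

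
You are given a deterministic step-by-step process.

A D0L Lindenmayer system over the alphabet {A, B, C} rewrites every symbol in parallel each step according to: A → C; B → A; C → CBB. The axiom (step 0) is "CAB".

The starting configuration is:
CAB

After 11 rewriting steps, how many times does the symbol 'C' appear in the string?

step 0: CAB
step 1: CBBCA
step 2: CBBAACBBC
step 3: CBBAACCCBBAACBB
step 4: CBBAACCCBBCBBCBBAACCCBBAA
step 5: CBBAACCCBBCBBCBBAACBBAACBBAACCCBBCBBCBBAACC
step 6: CBBAACCCBBCBBCBBAACBBAACBBAACCCBBAACCCBBAACCCBBCBBCBBAACBBAACBBAACCCBBCBB
step 7: CBBAACCCBBCBBCBBAACBBAACBBAACCCBBAACCCBBAACCCBBCBBCBBAACCC…BAACCCBBCBBCBBAACBBAACBBAACCCBBAACCCBBAACCCBBCBBCBBAACBBAA  (len 123)
step 8: CBBAACCCBBCBBCBBAACBBAACBBAACCCBBAACCCBBAACCCBBCBBCBBAACCC…CCCBBCBBCBBAACCCBBCBBCBBAACCCBBCBBCBBAACBBAACBBAACCCBBAACC  (len 209)
step 9: CBBAACCCBBCBBCBBAACBBAACBBAACCCBBAACCCBBAACCCBBCBBCBBAACCC…CCCBBCBBCBBAACBBAACBBAACCCBBAACCCBBAACCCBBCBBCBBAACCCBBCBB  (len 355)
step 10: CBBAACCCBBCBBCBBAACBBAACBBAACCCBBAACCCBBAACCCBBCBBCBBAACCC…BBAACCCBBCBBCBBAACCCBBCBBCBBAACBBAACBBAACCCBBCBBCBBAACBBAA  (len 601)
step 11: CBBAACCCBBCBBCBBAACBBAACBBAACCCBBAACCCBBAACCCBBCBBCBBAACCC…AACBBAACBBAACCCBBAACCCBBAACCCBBCBBCBBAACBBAACBBAACCCBBAACC  (len 1019)

355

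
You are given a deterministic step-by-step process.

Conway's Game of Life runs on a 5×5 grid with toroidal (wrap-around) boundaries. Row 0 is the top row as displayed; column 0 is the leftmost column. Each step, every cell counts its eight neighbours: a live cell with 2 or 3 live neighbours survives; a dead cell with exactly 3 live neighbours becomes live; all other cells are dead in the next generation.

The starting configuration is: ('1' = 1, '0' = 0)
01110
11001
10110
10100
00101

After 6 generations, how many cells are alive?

2

[0] 01110
11001
10110
10100
00101
[1] 00000
00000
00110
10100
10001
[2] 00000
00000
01110
10100
11001
[3] 10000
00100
01110
00000
11001
[4] 10001
00110
01110
00011
11001
[5] 00100
10000
01000
00000
01000
[6] 01000
01000
00000
00000
00000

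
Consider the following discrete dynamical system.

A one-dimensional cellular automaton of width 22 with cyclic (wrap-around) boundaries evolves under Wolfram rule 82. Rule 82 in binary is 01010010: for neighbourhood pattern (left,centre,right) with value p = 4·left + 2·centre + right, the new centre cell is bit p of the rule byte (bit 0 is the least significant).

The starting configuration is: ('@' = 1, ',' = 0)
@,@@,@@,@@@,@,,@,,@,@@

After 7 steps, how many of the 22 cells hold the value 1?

7

gen 0: @,@@,@@,@@@,@,,@,,@,@@
gen 1: @,,@,,@,,,@,,@@,@@,,,,
gen 2: ,@@,@@,@,@,@@,@,,@@,,@
gen 3: ,,@,,@,,,,,,@,,@@,@@@,
gen 4: ,@,@@,@,,,,@,@@,@,,,@@
gen 5: ,,,,@,,@,,@,,,@,,@,@,@
gen 6: @,,@,@@,@@,@,@,@@,,,,,
gen 7: ,@@,,,@,,@,,,,,,@@,,,@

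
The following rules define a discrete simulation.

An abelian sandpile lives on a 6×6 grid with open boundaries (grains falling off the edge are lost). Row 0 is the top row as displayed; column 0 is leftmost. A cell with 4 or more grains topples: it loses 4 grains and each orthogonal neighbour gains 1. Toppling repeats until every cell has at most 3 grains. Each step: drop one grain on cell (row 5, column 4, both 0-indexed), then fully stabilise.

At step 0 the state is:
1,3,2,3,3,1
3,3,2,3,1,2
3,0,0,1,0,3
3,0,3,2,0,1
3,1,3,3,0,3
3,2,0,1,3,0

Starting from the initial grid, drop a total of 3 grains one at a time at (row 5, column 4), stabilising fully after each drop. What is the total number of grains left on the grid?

67

k=0  1,3,2,3,3,1
3,3,2,3,1,2
3,0,0,1,0,3
3,0,3,2,0,1
3,1,3,3,0,3
3,2,0,1,3,0
k=1  1,3,2,3,3,1
3,3,2,3,1,2
3,0,0,1,0,3
3,0,3,2,0,1
3,1,3,3,1,3
3,2,0,2,0,1
k=2  1,3,2,3,3,1
3,3,2,3,1,2
3,0,0,1,0,3
3,0,3,2,0,1
3,1,3,3,1,3
3,2,0,2,1,1
k=3  1,3,2,3,3,1
3,3,2,3,1,2
3,0,0,1,0,3
3,0,3,2,0,1
3,1,3,3,1,3
3,2,0,2,2,1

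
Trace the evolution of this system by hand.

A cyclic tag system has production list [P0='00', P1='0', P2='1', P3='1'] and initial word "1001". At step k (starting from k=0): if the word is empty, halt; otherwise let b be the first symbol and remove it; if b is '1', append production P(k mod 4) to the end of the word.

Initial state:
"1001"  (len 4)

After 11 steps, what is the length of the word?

0

0) "1001"  (len 4)
1) "00100"  (len 5)
2) "0100"  (len 4)
3) "100"  (len 3)
4) "001"  (len 3)
5) "01"  (len 2)
6) "1"  (len 1)
7) "1"  (len 1)
8) "1"  (len 1)
9) "00"  (len 2)
10) "0"  (len 1)
11) (halted — word empty)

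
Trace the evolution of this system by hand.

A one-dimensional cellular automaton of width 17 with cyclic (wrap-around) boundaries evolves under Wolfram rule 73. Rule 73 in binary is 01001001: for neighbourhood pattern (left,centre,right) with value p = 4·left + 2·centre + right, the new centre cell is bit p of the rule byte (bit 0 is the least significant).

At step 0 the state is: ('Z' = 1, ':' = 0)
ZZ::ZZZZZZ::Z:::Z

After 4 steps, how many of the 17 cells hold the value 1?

k=0  ZZ::ZZZZZZ::Z:::Z
k=1  :Z::Z::::Z::::Z:Z
k=2  ::::::ZZ:::ZZ::::
k=3  ZZZZZ:ZZ:Z:ZZ:ZZZ
k=4  ::::Z:ZZ:::ZZ:Z::

6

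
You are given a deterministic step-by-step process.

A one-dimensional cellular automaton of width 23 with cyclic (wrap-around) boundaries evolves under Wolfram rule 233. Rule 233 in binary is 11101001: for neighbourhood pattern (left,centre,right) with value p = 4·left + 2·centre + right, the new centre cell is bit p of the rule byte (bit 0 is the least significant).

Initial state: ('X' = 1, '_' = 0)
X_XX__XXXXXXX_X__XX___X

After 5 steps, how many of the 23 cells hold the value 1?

[0] X_XX__XXXXXXX_X__XX___X
[1] XXXX__XXXXXXXX___XX_X_X
[2] XXXX__XXXXXXXX_X_XXX_XX
[3] XXXX__XXXXXXXXX_XXXXXXX
[4] XXXX__XXXXXXXXXXXXXXXXX
[5] XXXX__XXXXXXXXXXXXXXXXX

21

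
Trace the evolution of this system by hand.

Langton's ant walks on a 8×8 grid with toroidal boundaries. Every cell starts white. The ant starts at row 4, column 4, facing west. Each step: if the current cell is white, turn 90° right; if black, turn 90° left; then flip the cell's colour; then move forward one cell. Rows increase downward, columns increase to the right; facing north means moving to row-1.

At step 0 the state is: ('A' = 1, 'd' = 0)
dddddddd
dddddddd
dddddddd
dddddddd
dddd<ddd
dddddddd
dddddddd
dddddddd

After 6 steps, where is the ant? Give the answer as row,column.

gen 0: dddddddd
dddddddd
dddddddd
dddddddd
dddd<ddd
dddddddd
dddddddd
dddddddd
gen 1: dddddddd
dddddddd
dddddddd
dddd^ddd
ddddAddd
dddddddd
dddddddd
dddddddd
gen 2: dddddddd
dddddddd
dddddddd
ddddA>dd
ddddAddd
dddddddd
dddddddd
dddddddd
gen 3: dddddddd
dddddddd
dddddddd
ddddAAdd
ddddAvdd
dddddddd
dddddddd
dddddddd
gen 4: dddddddd
dddddddd
dddddddd
ddddAAdd
dddd<Add
dddddddd
dddddddd
dddddddd
gen 5: dddddddd
dddddddd
dddddddd
ddddAAdd
dddddAdd
ddddvddd
dddddddd
dddddddd
gen 6: dddddddd
dddddddd
dddddddd
ddddAAdd
dddddAdd
ddd<Addd
dddddddd
dddddddd

5,3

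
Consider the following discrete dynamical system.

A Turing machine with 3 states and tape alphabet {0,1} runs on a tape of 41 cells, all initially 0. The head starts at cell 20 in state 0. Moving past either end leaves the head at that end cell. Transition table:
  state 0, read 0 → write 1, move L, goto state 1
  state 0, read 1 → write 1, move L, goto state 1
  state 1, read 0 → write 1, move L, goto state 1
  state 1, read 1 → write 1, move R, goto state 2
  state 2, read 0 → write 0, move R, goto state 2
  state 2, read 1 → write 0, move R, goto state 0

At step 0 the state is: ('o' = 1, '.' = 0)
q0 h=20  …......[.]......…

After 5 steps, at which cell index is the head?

15

t=0: q0 h=20  …......[.]......…
t=1: q1 h=19  …......[.]o.....…
t=2: q1 h=18  …......[.]oo....…
t=3: q1 h=17  …......[.]ooo...…
t=4: q1 h=16  …......[.]oooo..…
t=5: q1 h=15  …......[.]ooooo.…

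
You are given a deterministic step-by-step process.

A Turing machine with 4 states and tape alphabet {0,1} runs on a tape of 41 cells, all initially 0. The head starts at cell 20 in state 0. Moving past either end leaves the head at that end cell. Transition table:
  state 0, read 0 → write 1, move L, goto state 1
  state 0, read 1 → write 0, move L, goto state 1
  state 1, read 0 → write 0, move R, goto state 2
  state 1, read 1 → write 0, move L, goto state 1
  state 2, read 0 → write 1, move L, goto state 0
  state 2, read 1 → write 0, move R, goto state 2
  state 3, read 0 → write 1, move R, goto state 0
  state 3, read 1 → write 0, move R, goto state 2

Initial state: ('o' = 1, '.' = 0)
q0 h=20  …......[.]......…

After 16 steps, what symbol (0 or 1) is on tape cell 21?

0

k=0  q0 h=20  …......[.]......…
k=1  q1 h=19  …......[.]o.....…
k=2  q2 h=20  …......[o]......…
k=3  q2 h=21  …......[.]......…
k=4  q0 h=20  …......[.]o.....…
k=5  q1 h=19  …......[.]oo....…
k=6  q2 h=20  …......[o]o.....…
k=7  q2 h=21  …......[o]......…
k=8  q2 h=22  …......[.]......…
k=9  q0 h=21  …......[.]o.....…
k=10  q1 h=20  …......[.]oo....…
k=11  q2 h=21  …......[o]o.....…
k=12  q2 h=22  …......[o]......…
k=13  q2 h=23  …......[.]......…
k=14  q0 h=22  …......[.]o.....…
k=15  q1 h=21  …......[.]oo....…
k=16  q2 h=22  …......[o]o.....…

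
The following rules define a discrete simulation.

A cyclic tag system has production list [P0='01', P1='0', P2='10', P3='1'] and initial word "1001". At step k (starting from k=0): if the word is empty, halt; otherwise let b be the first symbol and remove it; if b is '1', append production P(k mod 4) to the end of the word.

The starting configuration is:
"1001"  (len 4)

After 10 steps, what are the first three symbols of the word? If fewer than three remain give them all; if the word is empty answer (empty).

01

[0] "1001"  (len 4)
[1] "00101"  (len 5)
[2] "0101"  (len 4)
[3] "101"  (len 3)
[4] "011"  (len 3)
[5] "11"  (len 2)
[6] "10"  (len 2)
[7] "010"  (len 3)
[8] "10"  (len 2)
[9] "001"  (len 3)
[10] "01"  (len 2)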